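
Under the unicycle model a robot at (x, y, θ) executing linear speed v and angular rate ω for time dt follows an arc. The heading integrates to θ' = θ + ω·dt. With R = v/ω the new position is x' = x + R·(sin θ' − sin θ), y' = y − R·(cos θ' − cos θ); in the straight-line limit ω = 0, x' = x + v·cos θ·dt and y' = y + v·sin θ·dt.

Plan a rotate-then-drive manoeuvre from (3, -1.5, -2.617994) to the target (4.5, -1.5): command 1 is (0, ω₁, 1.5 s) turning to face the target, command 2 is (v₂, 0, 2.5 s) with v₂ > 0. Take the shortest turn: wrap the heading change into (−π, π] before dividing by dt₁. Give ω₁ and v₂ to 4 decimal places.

heading to target = atan2(-1.5−-1.5, 4.5−3) = 0.0000
Δθ = wrap(0.0000 − -2.6180) = 2.6180; ω₁ = Δθ/dt₁ = 1.7453
distance = √((4.5−3)² + (-1.5−-1.5)²) = 1.5000; v₂ = distance/dt₂ = 0.6000

ω₁ = 1.7453, v₂ = 0.6000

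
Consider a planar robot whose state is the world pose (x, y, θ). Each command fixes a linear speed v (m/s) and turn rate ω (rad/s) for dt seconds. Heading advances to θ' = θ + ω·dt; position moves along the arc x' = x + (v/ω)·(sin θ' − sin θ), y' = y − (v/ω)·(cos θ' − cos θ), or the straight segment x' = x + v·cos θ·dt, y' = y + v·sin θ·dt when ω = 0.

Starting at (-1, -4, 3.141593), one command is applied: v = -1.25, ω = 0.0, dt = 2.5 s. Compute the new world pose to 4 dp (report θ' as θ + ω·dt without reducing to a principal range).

θ' = 3.1416 + 0.0·2.5 = 3.1416
ω = 0 → straight: x' = -1 + -1.25·cos(3.1416)·2.5 = 2.1250
y' = -4 + -1.25·sin(3.1416)·2.5 = -4.0000

(2.1250, -4.0000, 3.1416)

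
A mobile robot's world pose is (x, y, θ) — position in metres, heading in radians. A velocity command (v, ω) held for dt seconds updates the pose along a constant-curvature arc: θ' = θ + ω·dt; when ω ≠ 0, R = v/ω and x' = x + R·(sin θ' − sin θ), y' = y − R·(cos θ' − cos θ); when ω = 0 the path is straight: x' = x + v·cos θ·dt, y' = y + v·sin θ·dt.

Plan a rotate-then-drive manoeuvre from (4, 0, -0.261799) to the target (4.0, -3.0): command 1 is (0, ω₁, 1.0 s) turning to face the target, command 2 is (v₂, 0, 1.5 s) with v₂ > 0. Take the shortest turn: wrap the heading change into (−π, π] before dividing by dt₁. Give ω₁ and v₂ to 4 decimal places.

ω₁ = -1.3090, v₂ = 2.0000

heading to target = atan2(-3−0, 4−4) = -1.5708
Δθ = wrap(-1.5708 − -0.2618) = -1.3090; ω₁ = Δθ/dt₁ = -1.3090
distance = √((4−4)² + (-3−0)²) = 3.0000; v₂ = distance/dt₂ = 2.0000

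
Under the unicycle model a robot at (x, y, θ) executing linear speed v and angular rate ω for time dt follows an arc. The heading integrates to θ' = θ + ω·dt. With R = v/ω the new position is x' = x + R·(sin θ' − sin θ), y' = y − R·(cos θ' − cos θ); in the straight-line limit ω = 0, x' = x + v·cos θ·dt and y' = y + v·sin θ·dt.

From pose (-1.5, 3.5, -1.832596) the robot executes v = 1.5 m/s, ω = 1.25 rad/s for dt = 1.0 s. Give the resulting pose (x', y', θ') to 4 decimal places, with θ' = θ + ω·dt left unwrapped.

(-1.0011, 2.1874, -0.5826)

θ' = -1.8326 + 1.25·1.0 = -0.5826
R = v/ω = 1.5/1.25 = 1.2000
x' = -1.5 + 1.2000·(sin -0.5826 − sin -1.8326) = -1.0011
y' = 3.5 − 1.2000·(cos -0.5826 − cos -1.8326) = 2.1874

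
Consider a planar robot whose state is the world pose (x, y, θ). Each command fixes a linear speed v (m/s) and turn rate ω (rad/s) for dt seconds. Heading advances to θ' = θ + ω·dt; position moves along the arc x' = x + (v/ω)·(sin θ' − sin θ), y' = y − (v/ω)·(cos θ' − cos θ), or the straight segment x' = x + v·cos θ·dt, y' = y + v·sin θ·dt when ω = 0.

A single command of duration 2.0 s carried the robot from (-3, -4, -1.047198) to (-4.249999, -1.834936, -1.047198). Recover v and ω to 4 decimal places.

Δθ = -1.047198 − -1.047198 = 0.000000
ω = Δθ/dt = 0.000000/2.0 = 0.0000
ω = 0 → v = (Δx·cos θ + Δy·sin θ)/dt = -1.2500

v = -1.2500, ω = 0.0000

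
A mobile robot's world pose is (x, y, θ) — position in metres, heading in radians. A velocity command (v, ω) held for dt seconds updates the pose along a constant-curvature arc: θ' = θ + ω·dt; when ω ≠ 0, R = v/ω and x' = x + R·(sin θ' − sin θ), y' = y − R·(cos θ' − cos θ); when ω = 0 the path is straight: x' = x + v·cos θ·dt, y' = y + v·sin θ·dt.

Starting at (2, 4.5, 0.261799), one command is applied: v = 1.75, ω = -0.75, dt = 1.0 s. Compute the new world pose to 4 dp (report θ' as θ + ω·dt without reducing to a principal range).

θ' = 0.2618 + -0.75·1.0 = -0.4882
R = v/ω = 1.75/-0.75 = -2.3333
x' = 2 + -2.3333·(sin -0.4882 − sin 0.2618) = 3.6983
y' = 4.5 − -2.3333·(cos -0.4882 − cos 0.2618) = 4.3069

(3.6983, 4.3069, -0.4882)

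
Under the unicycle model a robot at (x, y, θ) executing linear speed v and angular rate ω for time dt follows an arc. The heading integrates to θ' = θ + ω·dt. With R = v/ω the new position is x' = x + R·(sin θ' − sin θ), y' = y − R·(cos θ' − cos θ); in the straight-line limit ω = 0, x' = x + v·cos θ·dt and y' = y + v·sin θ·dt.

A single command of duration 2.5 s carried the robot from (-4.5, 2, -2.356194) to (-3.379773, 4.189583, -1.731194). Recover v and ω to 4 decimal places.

Δθ = -1.731194 − -2.356194 = 0.625000
ω = Δθ/dt = 0.625000/2.5 = 0.2500
R = −Δy/(cos θ' − cos θ) = -4.0000
v = R·ω = -4.0000·0.2500 = -1.0000

v = -1.0000, ω = 0.2500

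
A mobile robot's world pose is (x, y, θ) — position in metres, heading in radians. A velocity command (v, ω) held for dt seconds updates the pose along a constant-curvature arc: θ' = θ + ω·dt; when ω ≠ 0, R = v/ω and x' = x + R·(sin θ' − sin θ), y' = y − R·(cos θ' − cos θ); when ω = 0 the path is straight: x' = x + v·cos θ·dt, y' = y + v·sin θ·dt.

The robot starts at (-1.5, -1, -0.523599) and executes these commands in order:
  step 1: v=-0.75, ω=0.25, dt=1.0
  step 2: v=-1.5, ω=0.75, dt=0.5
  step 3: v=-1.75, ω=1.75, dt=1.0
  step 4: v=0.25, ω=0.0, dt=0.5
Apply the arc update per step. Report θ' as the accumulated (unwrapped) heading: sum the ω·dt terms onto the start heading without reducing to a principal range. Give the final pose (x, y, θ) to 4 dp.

step 1: θ'=-0.2736 (R=-3.0000) → pose (-2.1894, -0.7097, -0.2736)
step 2: θ'=0.1014 (R=-2.0000) → pose (-2.9323, -0.6455, 0.1014)
step 3: θ'=1.8514 (R=-1.0000) → pose (-3.7919, -1.9173, 1.8514)
step 4: θ'=1.8514 (straight) → pose (-3.8265, -1.7972, 1.8514)

(-3.8265, -1.7972, 1.8514)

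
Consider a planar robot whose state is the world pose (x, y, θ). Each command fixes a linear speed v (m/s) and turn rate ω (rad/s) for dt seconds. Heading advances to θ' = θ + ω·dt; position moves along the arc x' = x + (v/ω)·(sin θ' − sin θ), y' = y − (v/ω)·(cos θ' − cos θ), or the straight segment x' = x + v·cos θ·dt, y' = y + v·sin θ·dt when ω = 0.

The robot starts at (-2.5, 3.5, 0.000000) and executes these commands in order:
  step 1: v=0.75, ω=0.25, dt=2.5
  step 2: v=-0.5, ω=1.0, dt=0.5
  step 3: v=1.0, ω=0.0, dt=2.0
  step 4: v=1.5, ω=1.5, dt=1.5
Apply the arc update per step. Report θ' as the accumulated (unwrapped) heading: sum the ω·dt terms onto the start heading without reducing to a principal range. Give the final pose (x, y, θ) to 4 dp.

(-1.1745, 7.0858, 3.3750)

step 1: θ'=0.6250 (R=3.0000) → pose (-0.7447, 4.0671, 0.6250)
step 2: θ'=1.1250 (R=-0.5000) → pose (-0.9033, 3.8772, 1.1250)
step 3: θ'=1.1250 (straight) → pose (-0.0409, 5.6818, 1.1250)
step 4: θ'=3.3750 (R=1.0000) → pose (-1.1745, 7.0858, 3.3750)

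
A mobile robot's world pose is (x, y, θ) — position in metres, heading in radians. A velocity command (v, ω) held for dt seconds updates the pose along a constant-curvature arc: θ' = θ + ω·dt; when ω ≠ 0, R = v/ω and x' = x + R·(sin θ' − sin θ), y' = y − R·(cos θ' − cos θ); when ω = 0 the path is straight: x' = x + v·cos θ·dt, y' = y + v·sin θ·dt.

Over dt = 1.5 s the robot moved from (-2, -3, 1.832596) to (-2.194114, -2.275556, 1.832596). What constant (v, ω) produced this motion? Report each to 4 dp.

v = 0.5000, ω = 0.0000

Δθ = 1.832596 − 1.832596 = 0.000000
ω = Δθ/dt = 0.000000/1.5 = 0.0000
ω = 0 → v = (Δx·cos θ + Δy·sin θ)/dt = 0.5000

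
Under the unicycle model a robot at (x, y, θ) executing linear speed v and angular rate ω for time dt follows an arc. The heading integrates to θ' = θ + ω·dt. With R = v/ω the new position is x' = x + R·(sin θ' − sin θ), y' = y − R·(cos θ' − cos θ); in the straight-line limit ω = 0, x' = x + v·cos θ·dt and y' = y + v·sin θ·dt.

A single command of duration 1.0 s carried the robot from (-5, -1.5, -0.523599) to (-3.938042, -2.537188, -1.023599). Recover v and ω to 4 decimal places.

v = 1.5000, ω = -0.5000

Δθ = -1.023599 − -0.523599 = -0.500000
ω = Δθ/dt = -0.500000/1.0 = -0.5000
R = Δx/(sin θ' − sin θ) = -3.0000
v = R·ω = -3.0000·-0.5000 = 1.5000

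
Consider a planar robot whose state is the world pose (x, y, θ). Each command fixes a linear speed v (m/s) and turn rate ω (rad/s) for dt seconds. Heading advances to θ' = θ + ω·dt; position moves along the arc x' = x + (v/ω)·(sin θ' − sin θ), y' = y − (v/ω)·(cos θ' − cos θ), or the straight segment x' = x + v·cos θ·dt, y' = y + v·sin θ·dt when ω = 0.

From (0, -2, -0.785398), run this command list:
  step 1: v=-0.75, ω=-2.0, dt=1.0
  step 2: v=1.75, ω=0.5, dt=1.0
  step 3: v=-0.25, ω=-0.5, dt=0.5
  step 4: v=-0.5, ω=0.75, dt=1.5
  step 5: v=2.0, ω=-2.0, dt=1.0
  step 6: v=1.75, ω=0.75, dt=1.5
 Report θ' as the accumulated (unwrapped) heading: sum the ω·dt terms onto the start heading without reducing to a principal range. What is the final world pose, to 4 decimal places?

(-4.5527, -3.4767, -2.2854)

step 1: θ'=-2.7854 (R=0.3750) → pose (0.1344, -1.3834, -2.7854)
step 2: θ'=-2.2854 (R=3.5000) → pose (-1.2889, -2.3701, -2.2854)
step 3: θ'=-2.5354 (R=0.5000) → pose (-1.1961, -2.2868, -2.5354)
step 4: θ'=-1.4104 (R=-0.6667) → pose (-0.9178, -1.6325, -1.4104)
step 5: θ'=-3.4104 (R=-1.0000) → pose (-2.1705, -2.7563, -3.4104)
step 6: θ'=-2.2854 (R=2.3333) → pose (-4.5527, -3.4767, -2.2854)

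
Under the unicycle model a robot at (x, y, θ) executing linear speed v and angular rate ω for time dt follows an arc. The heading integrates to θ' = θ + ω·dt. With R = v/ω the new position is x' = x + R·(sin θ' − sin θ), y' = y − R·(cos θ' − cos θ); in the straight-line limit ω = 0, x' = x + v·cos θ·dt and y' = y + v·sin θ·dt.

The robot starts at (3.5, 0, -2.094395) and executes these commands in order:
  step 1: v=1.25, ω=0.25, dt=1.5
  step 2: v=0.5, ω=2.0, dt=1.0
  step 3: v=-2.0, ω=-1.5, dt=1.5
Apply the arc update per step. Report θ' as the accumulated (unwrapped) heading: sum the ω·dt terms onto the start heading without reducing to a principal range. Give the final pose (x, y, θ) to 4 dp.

(1.6037, -0.2383, -1.9694)

step 1: θ'=-1.7194 (R=5.0000) → pose (2.8852, -1.7597, -1.7194)
step 2: θ'=0.2806 (R=0.2500) → pose (3.2017, -2.0370, 0.2806)
step 3: θ'=-1.9694 (R=1.3333) → pose (1.6037, -0.2383, -1.9694)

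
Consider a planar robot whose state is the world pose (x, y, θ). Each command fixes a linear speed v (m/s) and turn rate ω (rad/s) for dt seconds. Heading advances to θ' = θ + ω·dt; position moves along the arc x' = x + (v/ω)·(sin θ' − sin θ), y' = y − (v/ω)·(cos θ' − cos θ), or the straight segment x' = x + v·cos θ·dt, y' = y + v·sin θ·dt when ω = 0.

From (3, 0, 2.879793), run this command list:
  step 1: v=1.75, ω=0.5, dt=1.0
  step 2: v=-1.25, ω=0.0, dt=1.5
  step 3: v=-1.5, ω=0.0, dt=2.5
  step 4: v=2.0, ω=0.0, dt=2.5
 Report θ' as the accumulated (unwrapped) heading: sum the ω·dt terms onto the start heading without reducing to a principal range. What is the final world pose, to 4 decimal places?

(1.8756, 0.1679, 3.3798)

step 1: θ'=3.3798 (R=3.5000) → pose (1.2683, 0.0204, 3.3798)
step 2: θ'=3.3798 (straight) → pose (3.0904, 0.4628, 3.3798)
step 3: θ'=3.3798 (straight) → pose (6.7345, 1.3477, 3.3798)
step 4: θ'=3.3798 (straight) → pose (1.8756, 0.1679, 3.3798)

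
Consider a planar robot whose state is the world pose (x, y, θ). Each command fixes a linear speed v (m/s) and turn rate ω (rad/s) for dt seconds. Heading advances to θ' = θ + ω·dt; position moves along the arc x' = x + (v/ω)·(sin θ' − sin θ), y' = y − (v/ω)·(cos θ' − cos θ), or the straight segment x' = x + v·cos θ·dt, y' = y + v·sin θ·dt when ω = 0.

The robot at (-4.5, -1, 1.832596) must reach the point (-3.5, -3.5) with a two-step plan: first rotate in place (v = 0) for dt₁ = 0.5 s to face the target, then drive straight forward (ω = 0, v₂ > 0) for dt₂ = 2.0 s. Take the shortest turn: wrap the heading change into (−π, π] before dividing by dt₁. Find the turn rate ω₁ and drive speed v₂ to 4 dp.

ω₁ = -6.0458, v₂ = 1.3463

heading to target = atan2(-3.5−-1, -3.5−-4.5) = -1.1903
Δθ = wrap(-1.1903 − 1.8326) = -3.0229; ω₁ = Δθ/dt₁ = -6.0458
distance = √((-3.5−-4.5)² + (-3.5−-1)²) = 2.6926; v₂ = distance/dt₂ = 1.3463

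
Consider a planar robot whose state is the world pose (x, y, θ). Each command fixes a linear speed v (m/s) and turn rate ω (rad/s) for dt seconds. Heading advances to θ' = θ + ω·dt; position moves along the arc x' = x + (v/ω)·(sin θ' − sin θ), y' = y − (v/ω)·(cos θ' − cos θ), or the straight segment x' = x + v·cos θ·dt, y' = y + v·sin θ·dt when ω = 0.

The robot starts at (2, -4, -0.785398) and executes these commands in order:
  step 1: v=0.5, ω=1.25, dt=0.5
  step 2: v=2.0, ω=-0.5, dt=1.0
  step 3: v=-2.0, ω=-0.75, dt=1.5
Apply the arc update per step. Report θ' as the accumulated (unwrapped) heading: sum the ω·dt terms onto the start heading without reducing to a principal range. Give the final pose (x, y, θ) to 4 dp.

(3.0642, -2.2278, -1.7854)

step 1: θ'=-0.1604 (R=0.4000) → pose (2.2190, -4.1120, -0.1604)
step 2: θ'=-0.6604 (R=-4.0000) → pose (4.0338, -4.9017, -0.6604)
step 3: θ'=-1.7854 (R=2.6667) → pose (3.0642, -2.2278, -1.7854)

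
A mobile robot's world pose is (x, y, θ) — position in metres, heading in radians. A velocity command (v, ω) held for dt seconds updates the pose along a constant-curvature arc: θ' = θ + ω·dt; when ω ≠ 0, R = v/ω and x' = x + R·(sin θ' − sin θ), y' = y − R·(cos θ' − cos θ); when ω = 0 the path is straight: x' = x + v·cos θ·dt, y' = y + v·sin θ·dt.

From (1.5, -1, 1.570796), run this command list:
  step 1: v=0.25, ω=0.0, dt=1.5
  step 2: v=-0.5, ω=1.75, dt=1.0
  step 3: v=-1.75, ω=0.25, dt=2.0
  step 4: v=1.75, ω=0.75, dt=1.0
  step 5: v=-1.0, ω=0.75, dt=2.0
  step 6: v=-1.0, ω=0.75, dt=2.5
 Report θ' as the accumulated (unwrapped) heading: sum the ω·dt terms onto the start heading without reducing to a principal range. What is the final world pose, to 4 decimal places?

(1.4942, -0.8851, 7.9458)

step 1: θ'=1.5708 (straight) → pose (1.5000, -0.6250, 1.5708)
step 2: θ'=3.3208 (R=-0.2857) → pose (1.8366, -0.9061, 3.3208)
step 3: θ'=3.8208 (R=-7.0000) → pose (4.9861, 0.5352, 3.8208)
step 4: θ'=4.5708 (R=2.3333) → pose (4.1419, -0.9510, 4.5708)
step 5: θ'=6.0708 (R=-1.3333) → pose (3.1030, 0.5406, 6.0708)
step 6: θ'=7.9458 (R=-1.3333) → pose (1.4942, -0.8851, 7.9458)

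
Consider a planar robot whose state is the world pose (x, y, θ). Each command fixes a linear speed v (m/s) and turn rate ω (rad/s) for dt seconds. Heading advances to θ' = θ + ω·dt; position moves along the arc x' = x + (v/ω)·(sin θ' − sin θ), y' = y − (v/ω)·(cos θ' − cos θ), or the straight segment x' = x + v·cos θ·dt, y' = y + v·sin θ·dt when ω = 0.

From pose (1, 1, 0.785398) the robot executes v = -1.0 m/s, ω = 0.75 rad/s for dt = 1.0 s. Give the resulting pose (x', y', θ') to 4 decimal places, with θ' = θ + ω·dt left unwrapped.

θ' = 0.7854 + 0.75·1.0 = 1.5354
R = v/ω = -1.0/0.75 = -1.3333
x' = 1 + -1.3333·(sin 1.5354 − sin 0.7854) = 0.6103
y' = 1 − -1.3333·(cos 1.5354 − cos 0.7854) = 0.1044

(0.6103, 0.1044, 1.5354)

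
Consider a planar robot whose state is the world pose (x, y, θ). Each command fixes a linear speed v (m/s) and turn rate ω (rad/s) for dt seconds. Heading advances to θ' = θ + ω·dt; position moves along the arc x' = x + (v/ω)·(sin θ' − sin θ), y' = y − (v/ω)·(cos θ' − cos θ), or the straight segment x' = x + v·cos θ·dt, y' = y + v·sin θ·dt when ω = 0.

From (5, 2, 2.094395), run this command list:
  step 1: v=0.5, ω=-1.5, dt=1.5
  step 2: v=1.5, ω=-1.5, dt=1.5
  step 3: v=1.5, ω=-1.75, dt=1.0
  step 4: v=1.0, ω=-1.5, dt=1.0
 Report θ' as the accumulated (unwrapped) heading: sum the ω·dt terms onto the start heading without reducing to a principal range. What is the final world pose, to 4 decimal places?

(4.7281, 1.8411, -5.6556)

step 1: θ'=-0.1556 (R=-0.3333) → pose (5.3403, 2.4960, -0.1556)
step 2: θ'=-2.4056 (R=-1.0000) → pose (5.8567, 0.7669, -2.4056)
step 3: θ'=-4.1556 (R=-0.8571) → pose (4.5536, 0.9492, -4.1556)
step 4: θ'=-5.6556 (R=-0.6667) → pose (4.7281, 1.8411, -5.6556)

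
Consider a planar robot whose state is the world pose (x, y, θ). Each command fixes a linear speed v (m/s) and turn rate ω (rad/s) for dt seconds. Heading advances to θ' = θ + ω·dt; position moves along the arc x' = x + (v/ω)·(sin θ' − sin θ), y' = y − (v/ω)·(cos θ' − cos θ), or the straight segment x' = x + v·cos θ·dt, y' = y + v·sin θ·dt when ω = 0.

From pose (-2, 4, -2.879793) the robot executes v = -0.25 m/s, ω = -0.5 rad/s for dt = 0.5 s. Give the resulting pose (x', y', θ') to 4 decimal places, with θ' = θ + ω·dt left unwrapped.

(-1.8765, 4.0170, -3.1298)

θ' = -2.8798 + -0.5·0.5 = -3.1298
R = v/ω = -0.25/-0.5 = 0.5000
x' = -2 + 0.5000·(sin -3.1298 − sin -2.8798) = -1.8765
y' = 4 − 0.5000·(cos -3.1298 − cos -2.8798) = 4.0170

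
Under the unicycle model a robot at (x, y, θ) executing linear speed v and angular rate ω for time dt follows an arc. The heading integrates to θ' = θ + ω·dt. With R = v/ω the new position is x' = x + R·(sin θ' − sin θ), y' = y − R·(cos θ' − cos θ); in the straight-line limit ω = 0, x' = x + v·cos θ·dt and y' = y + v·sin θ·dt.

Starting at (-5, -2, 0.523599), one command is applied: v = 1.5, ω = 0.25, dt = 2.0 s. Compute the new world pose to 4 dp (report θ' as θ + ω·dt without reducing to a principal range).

θ' = 0.5236 + 0.25·2.0 = 1.0236
R = v/ω = 1.5/0.25 = 6.0000
x' = -5 + 6.0000·(sin 1.0236 − sin 0.5236) = -2.8761
y' = -2 − 6.0000·(cos 1.0236 − cos 0.5236) = 0.0744

(-2.8761, 0.0744, 1.0236)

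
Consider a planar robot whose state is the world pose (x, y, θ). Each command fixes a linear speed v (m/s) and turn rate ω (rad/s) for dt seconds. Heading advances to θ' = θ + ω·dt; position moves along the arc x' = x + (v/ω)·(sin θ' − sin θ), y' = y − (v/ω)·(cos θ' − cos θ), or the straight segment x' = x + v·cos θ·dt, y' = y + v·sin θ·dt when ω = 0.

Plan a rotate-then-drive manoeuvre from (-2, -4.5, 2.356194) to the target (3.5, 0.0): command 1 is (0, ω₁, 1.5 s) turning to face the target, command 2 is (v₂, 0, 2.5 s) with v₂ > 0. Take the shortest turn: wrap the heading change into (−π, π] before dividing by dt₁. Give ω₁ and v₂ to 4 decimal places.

heading to target = atan2(0−-4.5, 3.5−-2) = 0.6857
Δθ = wrap(0.6857 − 2.3562) = -1.6705; ω₁ = Δθ/dt₁ = -1.1136
distance = √((3.5−-2)² + (0−-4.5)²) = 7.1063; v₂ = distance/dt₂ = 2.8425

ω₁ = -1.1136, v₂ = 2.8425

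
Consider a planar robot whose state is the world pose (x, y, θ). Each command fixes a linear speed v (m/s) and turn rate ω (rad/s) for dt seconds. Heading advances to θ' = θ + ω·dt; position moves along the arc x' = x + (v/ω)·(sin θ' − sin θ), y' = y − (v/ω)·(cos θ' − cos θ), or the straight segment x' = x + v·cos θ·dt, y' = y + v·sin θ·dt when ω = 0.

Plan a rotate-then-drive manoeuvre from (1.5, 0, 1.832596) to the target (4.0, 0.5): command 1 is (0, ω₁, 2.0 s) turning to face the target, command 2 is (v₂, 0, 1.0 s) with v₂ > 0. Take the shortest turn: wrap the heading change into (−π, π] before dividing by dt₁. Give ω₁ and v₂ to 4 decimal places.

ω₁ = -0.8176, v₂ = 2.5495

heading to target = atan2(0.5−0, 4−1.5) = 0.1974
Δθ = wrap(0.1974 − 1.8326) = -1.6352; ω₁ = Δθ/dt₁ = -0.8176
distance = √((4−1.5)² + (0.5−0)²) = 2.5495; v₂ = distance/dt₂ = 2.5495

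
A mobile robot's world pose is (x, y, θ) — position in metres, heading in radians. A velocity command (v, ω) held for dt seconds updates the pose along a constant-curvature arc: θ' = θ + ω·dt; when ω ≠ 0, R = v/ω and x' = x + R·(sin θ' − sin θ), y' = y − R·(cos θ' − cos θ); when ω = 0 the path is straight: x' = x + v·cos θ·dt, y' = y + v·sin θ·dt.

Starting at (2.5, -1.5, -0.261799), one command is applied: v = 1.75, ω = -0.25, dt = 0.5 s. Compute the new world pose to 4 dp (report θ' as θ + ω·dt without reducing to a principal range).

θ' = -0.2618 + -0.25·0.5 = -0.3868
R = v/ω = 1.75/-0.25 = -7.0000
x' = 2.5 + -7.0000·(sin -0.3868 − sin -0.2618) = 3.3289
y' = -1.5 − -7.0000·(cos -0.3868 − cos -0.2618) = -1.7786

(3.3289, -1.7786, -0.3868)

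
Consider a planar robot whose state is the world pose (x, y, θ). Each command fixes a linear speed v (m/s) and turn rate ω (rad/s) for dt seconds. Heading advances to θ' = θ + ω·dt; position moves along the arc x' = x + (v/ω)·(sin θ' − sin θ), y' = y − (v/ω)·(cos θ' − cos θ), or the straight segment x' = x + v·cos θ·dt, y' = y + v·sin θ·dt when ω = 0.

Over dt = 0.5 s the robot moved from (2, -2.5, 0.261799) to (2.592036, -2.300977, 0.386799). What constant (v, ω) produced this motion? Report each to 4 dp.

Δθ = 0.386799 − 0.261799 = 0.125000
ω = Δθ/dt = 0.125000/0.5 = 0.2500
R = Δx/(sin θ' − sin θ) = 5.0000
v = R·ω = 5.0000·0.2500 = 1.2500

v = 1.2500, ω = 0.2500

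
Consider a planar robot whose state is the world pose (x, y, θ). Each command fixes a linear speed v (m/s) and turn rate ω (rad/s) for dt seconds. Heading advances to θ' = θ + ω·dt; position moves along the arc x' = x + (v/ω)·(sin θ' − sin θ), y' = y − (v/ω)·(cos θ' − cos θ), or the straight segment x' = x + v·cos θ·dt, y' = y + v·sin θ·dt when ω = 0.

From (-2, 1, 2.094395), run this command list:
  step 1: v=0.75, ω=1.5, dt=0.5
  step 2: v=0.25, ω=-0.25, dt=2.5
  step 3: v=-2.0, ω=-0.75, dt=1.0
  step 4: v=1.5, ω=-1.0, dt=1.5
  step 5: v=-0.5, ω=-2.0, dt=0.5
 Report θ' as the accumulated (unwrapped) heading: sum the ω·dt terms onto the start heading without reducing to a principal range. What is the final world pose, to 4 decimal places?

(-0.9314, 1.1681, -1.0306)

step 1: θ'=2.8444 (R=0.5000) → pose (-2.2866, 1.2281, 2.8444)
step 2: θ'=2.2194 (R=-1.0000) → pose (-2.7907, 1.5802, 2.2194)
step 3: θ'=1.4694 (R=2.6667) → pose (-2.2629, -0.3006, 1.4694)
step 4: θ'=-0.0306 (R=-1.5000) → pose (-0.7247, 1.0468, -0.0306)
step 5: θ'=-1.0306 (R=0.2500) → pose (-0.9314, 1.1681, -1.0306)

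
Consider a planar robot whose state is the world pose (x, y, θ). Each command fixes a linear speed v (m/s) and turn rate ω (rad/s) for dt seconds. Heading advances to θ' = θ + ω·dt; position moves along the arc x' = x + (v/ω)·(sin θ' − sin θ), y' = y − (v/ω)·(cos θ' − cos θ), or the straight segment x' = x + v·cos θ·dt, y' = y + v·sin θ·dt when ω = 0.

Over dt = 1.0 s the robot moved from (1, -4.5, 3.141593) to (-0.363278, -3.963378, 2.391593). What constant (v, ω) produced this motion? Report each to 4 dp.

v = 1.5000, ω = -0.7500

Δθ = 2.391593 − 3.141593 = -0.750000
ω = Δθ/dt = -0.750000/1.0 = -0.7500
R = Δx/(sin θ' − sin θ) = -2.0000
v = R·ω = -2.0000·-0.7500 = 1.5000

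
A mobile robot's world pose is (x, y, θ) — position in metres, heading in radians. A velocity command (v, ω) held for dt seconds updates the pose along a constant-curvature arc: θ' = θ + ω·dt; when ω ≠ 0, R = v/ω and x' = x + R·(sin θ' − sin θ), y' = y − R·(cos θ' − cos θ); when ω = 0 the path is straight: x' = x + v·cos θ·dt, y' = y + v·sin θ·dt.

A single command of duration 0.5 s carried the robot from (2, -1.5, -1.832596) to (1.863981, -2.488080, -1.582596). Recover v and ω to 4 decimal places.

Δθ = -1.582596 − -1.832596 = 0.250000
ω = Δθ/dt = 0.250000/0.5 = 0.5000
R = −Δy/(cos θ' − cos θ) = 4.0000
v = R·ω = 4.0000·0.5000 = 2.0000

v = 2.0000, ω = 0.5000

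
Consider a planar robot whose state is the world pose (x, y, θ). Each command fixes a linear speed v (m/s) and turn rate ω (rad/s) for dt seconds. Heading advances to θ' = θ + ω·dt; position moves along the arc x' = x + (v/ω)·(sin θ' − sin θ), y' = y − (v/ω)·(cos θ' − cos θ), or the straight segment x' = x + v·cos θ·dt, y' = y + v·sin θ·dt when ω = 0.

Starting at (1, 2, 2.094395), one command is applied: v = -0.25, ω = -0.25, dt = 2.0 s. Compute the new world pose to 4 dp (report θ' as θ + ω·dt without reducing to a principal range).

θ' = 2.0944 + -0.25·2.0 = 1.5944
R = v/ω = -0.25/-0.25 = 1.0000
x' = 1 + 1.0000·(sin 1.5944 − sin 2.0944) = 1.1337
y' = 2 − 1.0000·(cos 1.5944 − cos 2.0944) = 1.5236

(1.1337, 1.5236, 1.5944)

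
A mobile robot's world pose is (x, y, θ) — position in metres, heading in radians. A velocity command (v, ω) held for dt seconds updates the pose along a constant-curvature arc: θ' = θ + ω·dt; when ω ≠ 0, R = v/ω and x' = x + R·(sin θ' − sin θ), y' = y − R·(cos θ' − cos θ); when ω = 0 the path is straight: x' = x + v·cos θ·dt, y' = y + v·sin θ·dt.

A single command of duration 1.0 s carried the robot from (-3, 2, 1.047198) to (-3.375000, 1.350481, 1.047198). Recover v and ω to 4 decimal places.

v = -0.7500, ω = 0.0000

Δθ = 1.047198 − 1.047198 = 0.000000
ω = Δθ/dt = 0.000000/1.0 = 0.0000
ω = 0 → v = (Δx·cos θ + Δy·sin θ)/dt = -0.7500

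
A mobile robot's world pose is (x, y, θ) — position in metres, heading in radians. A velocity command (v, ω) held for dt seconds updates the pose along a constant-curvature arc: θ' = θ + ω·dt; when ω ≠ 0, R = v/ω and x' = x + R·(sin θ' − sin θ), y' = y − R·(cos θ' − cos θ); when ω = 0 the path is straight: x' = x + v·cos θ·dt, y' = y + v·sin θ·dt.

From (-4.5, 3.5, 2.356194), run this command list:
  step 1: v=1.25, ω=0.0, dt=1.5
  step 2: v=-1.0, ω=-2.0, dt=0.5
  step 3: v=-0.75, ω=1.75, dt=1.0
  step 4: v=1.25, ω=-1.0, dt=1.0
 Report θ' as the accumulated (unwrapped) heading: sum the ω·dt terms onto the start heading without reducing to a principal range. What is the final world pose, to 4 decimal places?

(-6.3181, 4.4577, 2.1062)

step 1: θ'=2.3562 (straight) → pose (-5.8258, 4.8258, 2.3562)
step 2: θ'=1.3562 (R=0.5000) → pose (-5.6908, 4.3658, 1.3562)
step 3: θ'=3.1062 (R=-0.4286) → pose (-5.2873, 3.8462, 3.1062)
step 4: θ'=2.1062 (R=-1.2500) → pose (-6.3181, 4.4577, 2.1062)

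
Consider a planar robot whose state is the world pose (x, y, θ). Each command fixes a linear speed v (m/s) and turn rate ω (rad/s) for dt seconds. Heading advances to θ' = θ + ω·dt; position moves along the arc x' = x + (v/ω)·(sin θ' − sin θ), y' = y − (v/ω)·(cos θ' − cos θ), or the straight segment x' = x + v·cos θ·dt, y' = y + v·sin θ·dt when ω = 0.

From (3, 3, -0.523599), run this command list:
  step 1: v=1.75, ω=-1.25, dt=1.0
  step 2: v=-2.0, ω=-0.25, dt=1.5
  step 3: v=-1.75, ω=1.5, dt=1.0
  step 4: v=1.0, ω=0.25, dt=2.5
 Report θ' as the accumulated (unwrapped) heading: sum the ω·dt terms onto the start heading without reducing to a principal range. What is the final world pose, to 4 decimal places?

(6.8554, 5.0195, -0.0236)

step 1: θ'=-1.7736 (R=-1.4000) → pose (3.6713, 1.5056, -1.7736)
step 2: θ'=-2.1486 (R=8.0000) → pose (4.8060, 4.2637, -2.1486)
step 3: θ'=-0.6486 (R=-1.1667) → pose (4.5335, 5.8307, -0.6486)
step 4: θ'=-0.0236 (R=4.0000) → pose (6.8554, 5.0195, -0.0236)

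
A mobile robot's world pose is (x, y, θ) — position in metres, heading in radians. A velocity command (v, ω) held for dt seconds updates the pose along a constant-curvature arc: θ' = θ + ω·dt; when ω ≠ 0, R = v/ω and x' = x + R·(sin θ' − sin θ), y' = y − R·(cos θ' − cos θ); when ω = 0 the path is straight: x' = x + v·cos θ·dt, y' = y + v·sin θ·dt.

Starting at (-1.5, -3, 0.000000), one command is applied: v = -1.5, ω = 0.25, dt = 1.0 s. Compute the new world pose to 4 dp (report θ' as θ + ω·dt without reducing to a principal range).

(-2.9844, -3.1865, 0.2500)

θ' = 0.0000 + 0.25·1.0 = 0.2500
R = v/ω = -1.5/0.25 = -6.0000
x' = -1.5 + -6.0000·(sin 0.2500 − sin 0.0000) = -2.9844
y' = -3 − -6.0000·(cos 0.2500 − cos 0.0000) = -3.1865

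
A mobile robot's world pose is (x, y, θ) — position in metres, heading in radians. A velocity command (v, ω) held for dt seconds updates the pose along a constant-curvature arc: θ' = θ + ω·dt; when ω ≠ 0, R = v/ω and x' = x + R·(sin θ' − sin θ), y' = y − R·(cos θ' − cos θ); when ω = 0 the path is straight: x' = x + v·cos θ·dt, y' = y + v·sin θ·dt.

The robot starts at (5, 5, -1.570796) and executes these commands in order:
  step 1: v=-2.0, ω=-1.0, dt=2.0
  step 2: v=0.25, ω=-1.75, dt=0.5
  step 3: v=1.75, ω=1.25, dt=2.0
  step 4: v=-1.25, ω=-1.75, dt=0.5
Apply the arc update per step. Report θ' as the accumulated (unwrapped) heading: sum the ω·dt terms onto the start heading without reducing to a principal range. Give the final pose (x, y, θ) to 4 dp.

(5.5401, 7.4710, -2.8208)

step 1: θ'=-3.5708 (R=2.0000) → pose (7.8323, 6.8186, -3.5708)
step 2: θ'=-4.4458 (R=-0.1429) → pose (7.7539, 6.9109, -4.4458)
step 3: θ'=-1.9458 (R=1.4000) → pose (5.1007, 7.0548, -1.9458)
step 4: θ'=-2.8208 (R=0.7143) → pose (5.5401, 7.4710, -2.8208)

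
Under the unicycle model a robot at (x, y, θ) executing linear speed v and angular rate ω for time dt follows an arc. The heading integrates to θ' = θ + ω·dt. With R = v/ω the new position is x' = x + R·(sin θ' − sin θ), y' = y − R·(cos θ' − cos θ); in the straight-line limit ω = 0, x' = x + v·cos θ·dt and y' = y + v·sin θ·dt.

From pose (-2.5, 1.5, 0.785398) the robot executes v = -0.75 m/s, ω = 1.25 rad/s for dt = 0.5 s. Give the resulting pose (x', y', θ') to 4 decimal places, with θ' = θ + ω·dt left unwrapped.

θ' = 0.7854 + 1.25·0.5 = 1.4104
R = v/ω = -0.75/1.25 = -0.6000
x' = -2.5 + -0.6000·(sin 1.4104 − sin 0.7854) = -2.6680
y' = 1.5 − -0.6000·(cos 1.4104 − cos 0.7854) = 1.1716

(-2.6680, 1.1716, 1.4104)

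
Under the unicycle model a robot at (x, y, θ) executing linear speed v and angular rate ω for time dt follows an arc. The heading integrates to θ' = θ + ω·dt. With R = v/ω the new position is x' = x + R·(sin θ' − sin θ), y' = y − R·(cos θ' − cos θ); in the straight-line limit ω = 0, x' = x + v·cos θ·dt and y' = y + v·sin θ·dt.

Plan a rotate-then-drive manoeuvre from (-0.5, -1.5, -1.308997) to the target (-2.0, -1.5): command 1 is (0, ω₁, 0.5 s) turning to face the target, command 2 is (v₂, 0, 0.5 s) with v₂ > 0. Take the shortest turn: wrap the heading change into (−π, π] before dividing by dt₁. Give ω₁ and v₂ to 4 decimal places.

ω₁ = -3.6652, v₂ = 3.0000

heading to target = atan2(-1.5−-1.5, -2−-0.5) = 3.1416
Δθ = wrap(3.1416 − -1.3090) = -1.8326; ω₁ = Δθ/dt₁ = -3.6652
distance = √((-2−-0.5)² + (-1.5−-1.5)²) = 1.5000; v₂ = distance/dt₂ = 3.0000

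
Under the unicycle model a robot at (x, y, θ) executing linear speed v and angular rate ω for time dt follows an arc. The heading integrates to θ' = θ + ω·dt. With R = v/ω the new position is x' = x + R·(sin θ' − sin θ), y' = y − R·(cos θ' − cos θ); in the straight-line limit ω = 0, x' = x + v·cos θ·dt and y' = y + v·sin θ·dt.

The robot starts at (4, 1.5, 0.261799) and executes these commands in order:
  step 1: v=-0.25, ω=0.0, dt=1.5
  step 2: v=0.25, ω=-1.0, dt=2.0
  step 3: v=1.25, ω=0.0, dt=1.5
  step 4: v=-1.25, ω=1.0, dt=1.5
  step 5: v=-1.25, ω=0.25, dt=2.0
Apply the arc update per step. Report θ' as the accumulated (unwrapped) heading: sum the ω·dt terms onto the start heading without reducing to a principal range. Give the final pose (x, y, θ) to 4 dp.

(0.2251, 0.6648, 0.2618)

step 1: θ'=0.2618 (straight) → pose (3.6378, 1.4029, 0.2618)
step 2: θ'=-1.7382 (R=-0.2500) → pose (3.9490, 1.1198, -1.7382)
step 3: θ'=-1.7382 (straight) → pose (3.6366, -0.7290, -1.7382)
step 4: θ'=-0.2382 (R=-1.2500) → pose (2.6990, 0.6940, -0.2382)
step 5: θ'=0.2618 (R=-5.0000) → pose (0.2251, 0.6648, 0.2618)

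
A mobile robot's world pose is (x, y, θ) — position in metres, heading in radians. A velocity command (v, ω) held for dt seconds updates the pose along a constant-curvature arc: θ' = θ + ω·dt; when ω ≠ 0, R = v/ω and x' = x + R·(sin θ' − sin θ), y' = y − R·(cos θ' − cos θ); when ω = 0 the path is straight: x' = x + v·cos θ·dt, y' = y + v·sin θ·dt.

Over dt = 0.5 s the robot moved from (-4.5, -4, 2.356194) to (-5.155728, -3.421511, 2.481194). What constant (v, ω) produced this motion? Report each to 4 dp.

Δθ = 2.481194 − 2.356194 = 0.125000
ω = Δθ/dt = 0.125000/0.5 = 0.2500
R = Δx/(sin θ' − sin θ) = 7.0000
v = R·ω = 7.0000·0.2500 = 1.7500

v = 1.7500, ω = 0.2500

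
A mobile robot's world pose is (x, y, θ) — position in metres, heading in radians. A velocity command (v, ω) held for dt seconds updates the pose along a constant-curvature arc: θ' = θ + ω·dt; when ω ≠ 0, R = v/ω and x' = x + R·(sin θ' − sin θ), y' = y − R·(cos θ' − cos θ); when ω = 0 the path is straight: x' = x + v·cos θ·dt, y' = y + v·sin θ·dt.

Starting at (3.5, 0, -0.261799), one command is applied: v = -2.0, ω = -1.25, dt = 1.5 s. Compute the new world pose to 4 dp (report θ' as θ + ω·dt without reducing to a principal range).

θ' = -0.2618 + -1.25·1.5 = -2.1368
R = v/ω = -2.0/-1.25 = 1.6000
x' = 3.5 + 1.6000·(sin -2.1368 − sin -0.2618) = 2.5636
y' = 0 − 1.6000·(cos -2.1368 − cos -0.2618) = 2.4035

(2.5636, 2.4035, -2.1368)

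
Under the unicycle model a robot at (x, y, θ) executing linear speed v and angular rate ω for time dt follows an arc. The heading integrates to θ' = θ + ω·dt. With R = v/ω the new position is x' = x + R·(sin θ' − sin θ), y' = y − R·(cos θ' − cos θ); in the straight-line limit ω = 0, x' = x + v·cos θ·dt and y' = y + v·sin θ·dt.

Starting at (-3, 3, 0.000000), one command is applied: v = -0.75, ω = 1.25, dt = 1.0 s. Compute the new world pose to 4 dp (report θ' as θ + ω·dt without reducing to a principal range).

θ' = 0.0000 + 1.25·1.0 = 1.2500
R = v/ω = -0.75/1.25 = -0.6000
x' = -3 + -0.6000·(sin 1.2500 − sin 0.0000) = -3.5694
y' = 3 − -0.6000·(cos 1.2500 − cos 0.0000) = 2.5892

(-3.5694, 2.5892, 1.2500)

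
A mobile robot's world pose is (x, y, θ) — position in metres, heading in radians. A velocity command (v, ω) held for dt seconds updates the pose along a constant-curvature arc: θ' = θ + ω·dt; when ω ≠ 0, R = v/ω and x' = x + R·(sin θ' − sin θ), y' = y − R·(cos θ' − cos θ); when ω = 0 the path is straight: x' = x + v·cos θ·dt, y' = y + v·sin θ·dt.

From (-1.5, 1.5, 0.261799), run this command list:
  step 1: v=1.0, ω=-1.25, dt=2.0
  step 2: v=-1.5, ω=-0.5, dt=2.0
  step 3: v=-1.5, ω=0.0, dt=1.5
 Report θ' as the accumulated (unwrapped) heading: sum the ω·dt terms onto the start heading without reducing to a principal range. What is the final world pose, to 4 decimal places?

step 1: θ'=-2.2382 (R=-0.8000) → pose (-0.6646, 0.2321, -2.2382)
step 2: θ'=-3.2382 (R=3.0000) → pose (1.9811, 1.3613, -3.2382)
step 3: θ'=-3.2382 (straight) → pose (4.2206, 1.1442, -3.2382)

(4.2206, 1.1442, -3.2382)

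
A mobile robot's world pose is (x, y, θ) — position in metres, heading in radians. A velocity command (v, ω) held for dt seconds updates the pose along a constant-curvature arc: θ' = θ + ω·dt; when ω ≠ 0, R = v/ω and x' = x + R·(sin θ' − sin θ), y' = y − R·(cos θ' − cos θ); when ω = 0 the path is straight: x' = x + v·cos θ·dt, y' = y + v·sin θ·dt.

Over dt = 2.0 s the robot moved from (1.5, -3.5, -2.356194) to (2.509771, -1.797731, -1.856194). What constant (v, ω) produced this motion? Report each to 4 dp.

Δθ = -1.856194 − -2.356194 = 0.500000
ω = Δθ/dt = 0.500000/2.0 = 0.2500
R = −Δy/(cos θ' − cos θ) = -4.0000
v = R·ω = -4.0000·0.2500 = -1.0000

v = -1.0000, ω = 0.2500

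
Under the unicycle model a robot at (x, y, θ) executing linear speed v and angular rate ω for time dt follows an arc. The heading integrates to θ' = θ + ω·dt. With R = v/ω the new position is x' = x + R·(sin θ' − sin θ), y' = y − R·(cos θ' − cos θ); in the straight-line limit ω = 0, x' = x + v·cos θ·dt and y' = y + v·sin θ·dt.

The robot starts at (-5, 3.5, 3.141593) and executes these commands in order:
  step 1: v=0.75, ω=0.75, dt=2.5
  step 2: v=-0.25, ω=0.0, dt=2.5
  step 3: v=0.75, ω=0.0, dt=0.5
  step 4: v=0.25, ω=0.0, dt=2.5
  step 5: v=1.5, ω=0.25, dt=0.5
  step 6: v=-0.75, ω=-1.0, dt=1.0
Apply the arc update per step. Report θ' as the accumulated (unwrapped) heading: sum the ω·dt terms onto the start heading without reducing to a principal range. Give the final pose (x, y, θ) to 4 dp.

(-5.5222, 1.8603, 4.1416)

step 1: θ'=5.0166 (R=1.0000) → pose (-5.9541, 2.2005, 5.0166)
step 2: θ'=5.0166 (straight) → pose (-6.1413, 2.7968, 5.0166)
step 3: θ'=5.0166 (straight) → pose (-6.0290, 2.4390, 5.0166)
step 4: θ'=5.0166 (straight) → pose (-5.8418, 1.8427, 5.0166)
step 5: θ'=5.1416 (R=6.0000) → pose (-5.5730, 1.1430, 5.1416)
step 6: θ'=4.1416 (R=0.7500) → pose (-5.5222, 1.8603, 4.1416)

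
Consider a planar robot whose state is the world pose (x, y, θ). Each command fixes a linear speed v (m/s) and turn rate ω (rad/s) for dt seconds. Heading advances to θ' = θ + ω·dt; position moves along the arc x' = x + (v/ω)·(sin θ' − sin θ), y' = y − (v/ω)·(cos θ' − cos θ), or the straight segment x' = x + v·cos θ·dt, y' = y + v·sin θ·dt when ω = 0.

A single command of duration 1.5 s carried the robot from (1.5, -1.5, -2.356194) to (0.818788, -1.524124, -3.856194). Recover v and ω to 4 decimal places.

v = 0.5000, ω = -1.0000

Δθ = -3.856194 − -2.356194 = -1.500000
ω = Δθ/dt = -1.500000/1.5 = -1.0000
R = Δx/(sin θ' − sin θ) = -0.5000
v = R·ω = -0.5000·-1.0000 = 0.5000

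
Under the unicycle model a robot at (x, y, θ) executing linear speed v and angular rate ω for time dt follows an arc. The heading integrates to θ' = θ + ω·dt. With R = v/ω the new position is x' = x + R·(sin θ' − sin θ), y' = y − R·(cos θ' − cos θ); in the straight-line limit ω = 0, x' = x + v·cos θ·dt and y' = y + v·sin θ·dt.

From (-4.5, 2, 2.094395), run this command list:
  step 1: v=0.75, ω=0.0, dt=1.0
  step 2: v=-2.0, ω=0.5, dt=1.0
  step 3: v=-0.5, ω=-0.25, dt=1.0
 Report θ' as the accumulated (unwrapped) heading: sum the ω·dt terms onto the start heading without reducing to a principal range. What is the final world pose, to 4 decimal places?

step 1: θ'=2.0944 (straight) → pose (-4.8750, 2.6495, 2.0944)
step 2: θ'=2.5944 (R=-4.0000) → pose (-3.4921, 1.2336, 2.5944)
step 3: θ'=2.3444 (R=2.0000) → pose (-3.1019, 0.9230, 2.3444)

(-3.1019, 0.9230, 2.3444)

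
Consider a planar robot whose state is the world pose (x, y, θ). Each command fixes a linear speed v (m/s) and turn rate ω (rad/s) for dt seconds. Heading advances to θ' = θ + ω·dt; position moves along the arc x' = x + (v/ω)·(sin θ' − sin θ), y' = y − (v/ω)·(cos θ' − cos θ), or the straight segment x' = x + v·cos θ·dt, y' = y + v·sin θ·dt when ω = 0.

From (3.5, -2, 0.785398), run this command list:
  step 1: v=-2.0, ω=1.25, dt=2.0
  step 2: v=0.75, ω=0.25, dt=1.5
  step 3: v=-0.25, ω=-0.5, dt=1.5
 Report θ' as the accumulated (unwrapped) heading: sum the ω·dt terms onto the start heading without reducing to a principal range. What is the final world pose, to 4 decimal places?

step 1: θ'=3.2854 (R=-1.6000) → pose (4.8607, -4.7149, 3.2854)
step 2: θ'=3.6604 (R=3.0000) → pose (3.8031, -5.0787, 3.6604)
step 3: θ'=2.9104 (R=0.5000) → pose (4.1656, -5.0262, 2.9104)

(4.1656, -5.0262, 2.9104)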